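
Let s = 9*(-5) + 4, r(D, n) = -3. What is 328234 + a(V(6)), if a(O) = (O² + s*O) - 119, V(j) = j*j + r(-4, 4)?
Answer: 327851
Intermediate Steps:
s = -41 (s = -45 + 4 = -41)
V(j) = -3 + j² (V(j) = j*j - 3 = j² - 3 = -3 + j²)
a(O) = -119 + O² - 41*O (a(O) = (O² - 41*O) - 119 = -119 + O² - 41*O)
328234 + a(V(6)) = 328234 + (-119 + (-3 + 6²)² - 41*(-3 + 6²)) = 328234 + (-119 + (-3 + 36)² - 41*(-3 + 36)) = 328234 + (-119 + 33² - 41*33) = 328234 + (-119 + 1089 - 1353) = 328234 - 383 = 327851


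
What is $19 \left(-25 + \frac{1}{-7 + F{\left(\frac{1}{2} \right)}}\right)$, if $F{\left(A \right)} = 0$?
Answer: $- \frac{3344}{7} \approx -477.71$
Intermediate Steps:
$19 \left(-25 + \frac{1}{-7 + F{\left(\frac{1}{2} \right)}}\right) = 19 \left(-25 + \frac{1}{-7 + 0}\right) = 19 \left(-25 + \frac{1}{-7}\right) = 19 \left(-25 - \frac{1}{7}\right) = 19 \left(- \frac{176}{7}\right) = - \frac{3344}{7}$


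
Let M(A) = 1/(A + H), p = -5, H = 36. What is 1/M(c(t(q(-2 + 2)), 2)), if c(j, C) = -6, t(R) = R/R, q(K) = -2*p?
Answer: 30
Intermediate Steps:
q(K) = 10 (q(K) = -2*(-5) = 10)
t(R) = 1
M(A) = 1/(36 + A) (M(A) = 1/(A + 36) = 1/(36 + A))
1/M(c(t(q(-2 + 2)), 2)) = 1/(1/(36 - 6)) = 1/(1/30) = 30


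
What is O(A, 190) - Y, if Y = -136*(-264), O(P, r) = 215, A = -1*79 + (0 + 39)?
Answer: -35689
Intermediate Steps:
A = -40 (A = -79 + 39 = -40)
Y = 35904
O(A, 190) - Y = 215 - 1*35904 = 215 - 35904 = -35689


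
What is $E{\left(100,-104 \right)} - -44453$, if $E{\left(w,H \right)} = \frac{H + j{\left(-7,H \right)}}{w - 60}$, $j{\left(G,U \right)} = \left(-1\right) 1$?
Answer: $\frac{355603}{8} \approx 44450.0$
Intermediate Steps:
$j{\left(G,U \right)} = -1$
$E{\left(w,H \right)} = \frac{-1 + H}{-60 + w}$ ($E{\left(w,H \right)} = \frac{H - 1}{w - 60} = \frac{-1 + H}{-60 + w}$)
$E{\left(100,-104 \right)} - -44453 = \frac{-1 - 104}{-60 + 100} - -44453 = \frac{1}{40} \left(-105\right) + 44453 = - \frac{21}{8} + 44453 = \frac{355603}{8}$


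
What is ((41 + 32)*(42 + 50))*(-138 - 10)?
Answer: -993968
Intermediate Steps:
((41 + 32)*(42 + 50))*(-138 - 10) = (73*92)*(-148) = 6716*(-148) = -993968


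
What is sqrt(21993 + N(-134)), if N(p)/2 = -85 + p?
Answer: 3*sqrt(2395) ≈ 146.82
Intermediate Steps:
N(p) = -170 + 2*p (N(p) = 2*(-85 + p) = -170 + 2*p)
sqrt(21993 + N(-134)) = sqrt(21993 + (-170 + 2*(-134))) = sqrt(21993 + (-170 - 268)) = sqrt(21993 - 438) = sqrt(21555) = 3*sqrt(2395)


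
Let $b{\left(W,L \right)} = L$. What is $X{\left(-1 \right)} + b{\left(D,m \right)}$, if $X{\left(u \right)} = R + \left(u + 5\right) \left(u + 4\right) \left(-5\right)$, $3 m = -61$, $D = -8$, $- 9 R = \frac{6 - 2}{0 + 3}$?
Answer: $- \frac{2173}{27} \approx -80.481$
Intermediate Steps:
$R = - \frac{4}{27}$ ($R = - \frac{\left(6 - 2\right) \frac{1}{0 + 3}}{9} = - \frac{4 \cdot \frac{1}{3}}{9} = \left(- \frac{1}{9}\right) \frac{4}{3} = - \frac{4}{27} \approx -0.14815$)
$m = - \frac{61}{3}$ ($m = \frac{1}{3} \left(-61\right) = - \frac{61}{3} \approx -20.333$)
$X{\left(u \right)} = - \frac{4}{27} - 5 \left(4 + u\right) \left(5 + u\right)$ ($X{\left(u \right)} = - \frac{4}{27} + \left(u + 5\right) \left(u + 4\right) \left(-5\right) = - \frac{4}{27} + \left(5 + u\right) \left(4 + u\right) \left(-5\right) = - \frac{4}{27} + \left(4 + u\right) \left(5 + u\right) \left(-5\right) = - \frac{4}{27} - 5 \left(4 + u\right) \left(5 + u\right)$)
$X{\left(-1 \right)} + b{\left(D,m \right)} = \left(- \frac{2704}{27} - -45 - 5 \left(-1\right)^{2}\right) - \frac{61}{3} = \left(- \frac{2704}{27} + 45 - 5\right) - \frac{61}{3} = - \frac{1624}{27} - \frac{61}{3} = - \frac{2173}{27}$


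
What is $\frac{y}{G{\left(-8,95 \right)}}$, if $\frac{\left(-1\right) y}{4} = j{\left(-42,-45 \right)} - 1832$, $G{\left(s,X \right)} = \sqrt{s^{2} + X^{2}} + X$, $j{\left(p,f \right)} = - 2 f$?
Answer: $- \frac{82745}{8} + \frac{871 \sqrt{9089}}{8} \approx 36.609$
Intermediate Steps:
$G{\left(s,X \right)} = X + \sqrt{X^{2} + s^{2}}$ ($G{\left(s,X \right)} = \sqrt{X^{2} + s^{2}} + X = X + \sqrt{X^{2} + s^{2}}$)
$y = 6968$ ($y = - 4 \left(\left(-2\right) \left(-45\right) - 1832\right) = - 4 \left(90 - 1832\right) = \left(-4\right) \left(-1742\right) = 6968$)
$\frac{y}{G{\left(-8,95 \right)}} = \frac{6968}{95 + \sqrt{95^{2} + \left(-8\right)^{2}}} = \frac{6968}{95 + \sqrt{9025 + 64}} = \frac{6968}{95 + \sqrt{9089}}$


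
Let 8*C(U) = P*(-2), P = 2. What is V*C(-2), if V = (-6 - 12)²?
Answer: -162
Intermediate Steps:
V = 324 (V = (-18)² = 324)
C(U) = -½ (C(U) = (2*(-2))/8 = (⅛)*(-4) = -½)
V*C(-2) = 324*(-½) = -162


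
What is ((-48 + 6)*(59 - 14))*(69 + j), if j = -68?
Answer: -1890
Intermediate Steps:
((-48 + 6)*(59 - 14))*(69 + j) = ((-48 + 6)*(59 - 14))*(69 - 68) = -42*45*1 = -1890*1 = -1890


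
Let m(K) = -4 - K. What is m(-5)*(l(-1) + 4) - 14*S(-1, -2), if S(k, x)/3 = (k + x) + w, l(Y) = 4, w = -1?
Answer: 176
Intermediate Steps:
S(k, x) = -3 + 3*k + 3*x (S(k, x) = 3*((k + x) - 1) = 3*(-1 + k + x) = -3 + 3*k + 3*x)
m(-5)*(l(-1) + 4) - 14*S(-1, -2) = (-4 - 1*(-5))*(4 + 4) - 14*(-3 + 3*(-1) + 3*(-2)) = (-4 + 5)*8 - 14*(-3 - 3 - 6) = 1*8 - 14*(-12) = 8 + 168 = 176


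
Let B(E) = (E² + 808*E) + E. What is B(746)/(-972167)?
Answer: -1160030/972167 ≈ -1.1932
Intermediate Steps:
B(E) = E² + 809*E
B(746)/(-972167) = (746*(809 + 746))/(-972167) = (746*1555)*(-1/972167) = 1160030*(-1/972167) = -1160030/972167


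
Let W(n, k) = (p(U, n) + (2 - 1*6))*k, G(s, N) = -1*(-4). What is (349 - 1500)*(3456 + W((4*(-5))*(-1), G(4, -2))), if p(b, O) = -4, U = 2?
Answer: -3941024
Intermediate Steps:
G(s, N) = 4
W(n, k) = -8*k (W(n, k) = (-4 + (2 - 1*6))*k = (-4 + (2 - 6))*k = (-4 - 4)*k = -8*k)
(349 - 1500)*(3456 + W((4*(-5))*(-1), G(4, -2))) = (349 - 1500)*(3456 - 8*4) = -1151*(3456 - 32) = -1151*3424 = -3941024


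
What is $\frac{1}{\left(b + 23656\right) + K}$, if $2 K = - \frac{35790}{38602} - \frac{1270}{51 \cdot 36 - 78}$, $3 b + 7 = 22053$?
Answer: $\frac{5655193}{175332709594} \approx 3.2254 \cdot 10^{-5}$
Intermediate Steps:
$b = \frac{22046}{3}$ ($b = - \frac{7}{3} + \frac{1}{3} \cdot 22053 = - \frac{7}{3} + 7351 = \frac{22046}{3} \approx 7348.7$)
$K = - \frac{13992920}{16965579}$ ($K = \frac{- \frac{35790}{38602} - \frac{1270}{51 \cdot 36 - 78}}{2} = \frac{\left(-35790\right) \frac{1}{38602} - \frac{1270}{1836 - 78}}{2} = \frac{- \frac{17895}{19301} - \frac{1270}{1758}}{2} = \frac{- \frac{17895}{19301} - \frac{635}{879}}{2} = \frac{1}{2} \left(- \frac{27985840}{16965579}\right) = - \frac{13992920}{16965579} \approx -0.82478$)
$\frac{1}{\left(b + 23656\right) + K} = \frac{1}{\left(\frac{22046}{3} + 23656\right) - \frac{13992920}{16965579}} = \frac{1}{\frac{93014}{3} - \frac{13992920}{16965579}} = \frac{1}{\frac{175332709594}{5655193}} = \frac{5655193}{175332709594}$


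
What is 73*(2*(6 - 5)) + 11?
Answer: 157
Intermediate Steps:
73*(2*(6 - 5)) + 11 = 73*(2*1) + 11 = 73*2 + 11 = 146 + 11 = 157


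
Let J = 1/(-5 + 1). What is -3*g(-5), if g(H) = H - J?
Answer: 57/4 ≈ 14.250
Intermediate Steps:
J = -¼ (J = 1/(-4) = -¼ ≈ -0.25000)
g(H) = ¼ + H (g(H) = H - 1*(-¼) = H + ¼ = ¼ + H)
-3*g(-5) = -3*(¼ - 5) = -3*(-19/4) = 57/4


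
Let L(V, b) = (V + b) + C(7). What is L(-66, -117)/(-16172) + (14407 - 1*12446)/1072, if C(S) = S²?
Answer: 7964235/4334096 ≈ 1.8376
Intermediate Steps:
L(V, b) = 49 + V + b (L(V, b) = (V + b) + 7² = (V + b) + 49 = 49 + V + b)
L(-66, -117)/(-16172) + (14407 - 1*12446)/1072 = (49 - 66 - 117)/(-16172) + (14407 - 1*12446)/1072 = -134*(-1/16172) + (14407 - 12446)*(1/1072) = 67/8086 + 1961*(1/1072) = 67/8086 + 1961/1072 = 7964235/4334096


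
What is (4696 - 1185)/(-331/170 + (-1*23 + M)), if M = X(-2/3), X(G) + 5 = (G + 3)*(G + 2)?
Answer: -5371830/41059 ≈ -130.83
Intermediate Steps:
X(G) = -5 + (2 + G)*(3 + G) (X(G) = -5 + (G + 3)*(G + 2) = -5 + (3 + G)*(2 + G) = -5 + (2 + G)*(3 + G))
M = -17/9 (M = 1 + (-2/3)**2 + 5*(-2/3) = 1 + 4/9 - 10/3 = -17/9 ≈ -1.8889)
(4696 - 1185)/(-331/170 + (-1*23 + M)) = (4696 - 1185)/(-331/170 + (-1*23 - 17/9)) = 3511/(-331*1/170 + (-23 - 17/9)) = 3511/(-331/170 - 224/9) = 3511/(-41059/1530) = 3511*(-1530/41059) = -5371830/41059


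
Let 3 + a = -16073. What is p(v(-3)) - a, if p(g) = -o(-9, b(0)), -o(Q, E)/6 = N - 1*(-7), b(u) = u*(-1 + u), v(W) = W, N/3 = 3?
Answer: 16172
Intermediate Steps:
N = 9 (N = 3*3 = 9)
a = -16076 (a = -3 - 16073 = -16076)
o(Q, E) = -96 (o(Q, E) = -6*(9 - 1*(-7)) = -6*(9 + 7) = -6*16 = -96)
p(g) = 96 (p(g) = -1*(-96) = 96)
p(v(-3)) - a = 96 - 1*(-16076) = 96 + 16076 = 16172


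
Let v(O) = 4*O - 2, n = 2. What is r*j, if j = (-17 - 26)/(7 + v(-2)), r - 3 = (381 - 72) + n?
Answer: 13502/3 ≈ 4500.7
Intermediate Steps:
v(O) = -2 + 4*O
r = 314 (r = 3 + ((381 - 72) + 2) = 3 + (309 + 2) = 3 + 311 = 314)
j = 43/3 (j = (-17 - 26)/(7 + (-2 + 4*(-2))) = -43/(7 + (-2 - 8)) = -43/(7 - 10) = -43/(-3) = -43*(-1/3) = 43/3 ≈ 14.333)
r*j = 314*(43/3) = 13502/3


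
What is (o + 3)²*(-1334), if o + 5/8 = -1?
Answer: -80707/32 ≈ -2522.1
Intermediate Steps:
o = -13/8 (o = -5/8 - 1 = -13/8 ≈ -1.6250)
(o + 3)²*(-1334) = (-13/8 + 3)²*(-1334) = (11/8)²*(-1334) = (121/64)*(-1334) = -80707/32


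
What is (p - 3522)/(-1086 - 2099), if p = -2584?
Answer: 6106/3185 ≈ 1.9171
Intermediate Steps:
(p - 3522)/(-1086 - 2099) = (-2584 - 3522)/(-1086 - 2099) = -6106/(-3185) = -6106*(-1/3185) = 6106/3185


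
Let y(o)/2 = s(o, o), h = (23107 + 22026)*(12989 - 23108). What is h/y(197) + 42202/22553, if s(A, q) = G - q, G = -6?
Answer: 10299990885343/9156518 ≈ 1.1249e+6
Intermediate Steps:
h = -456700827 (h = 45133*(-10119) = -456700827)
s(A, q) = -6 - q
y(o) = -12 - 2*o (y(o) = 2*(-6 - o) = -12 - 2*o)
h/y(197) + 42202/22553 = -456700827/(-12 - 2*197) + 42202/22553 = -456700827/(-12 - 394) + 42202*(1/22553) = -456700827/(-406) + 42202/22553 = -456700827*(-1/406) + 42202/22553 = 456700827/406 + 42202/22553 = 10299990885343/9156518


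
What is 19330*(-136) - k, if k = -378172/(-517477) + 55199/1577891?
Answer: -2146539771949690335/816522301007 ≈ -2.6289e+6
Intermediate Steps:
k = 625278408175/816522301007 (k = -378172*(-1/517477) + 55199*(1/1577891) = 378172/517477 + 55199/1577891 = 625278408175/816522301007 ≈ 0.76578)
19330*(-136) - k = 19330*(-136) - 1*625278408175/816522301007 = -2628880 - 625278408175/816522301007 = -2146539771949690335/816522301007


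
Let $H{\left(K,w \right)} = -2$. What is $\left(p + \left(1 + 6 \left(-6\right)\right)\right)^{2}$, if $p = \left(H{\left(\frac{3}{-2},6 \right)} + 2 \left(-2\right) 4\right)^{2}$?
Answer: $83521$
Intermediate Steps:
$p = 324$ ($p = \left(-2 + 2 \left(-2\right) 4\right)^{2} = \left(-2 - 16\right)^{2} = \left(-18\right)^{2} = 324$)
$\left(p + \left(1 + 6 \left(-6\right)\right)\right)^{2} = \left(324 + \left(1 + 6 \left(-6\right)\right)\right)^{2} = \left(324 + \left(1 - 36\right)\right)^{2} = \left(324 - 35\right)^{2} = 289^{2} = 83521$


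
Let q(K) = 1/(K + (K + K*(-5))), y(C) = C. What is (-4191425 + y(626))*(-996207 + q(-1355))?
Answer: 5656993969280582/1355 ≈ 4.1749e+12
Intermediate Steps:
q(K) = -1/(3*K) (q(K) = 1/(K + (K - 5*K)) = 1/(K - 4*K) = 1/(-3*K) = -1/(3*K))
(-4191425 + y(626))*(-996207 + q(-1355)) = (-4191425 + 626)*(-996207 - ⅓/(-1355)) = -4190799*(-996207 - ⅓*(-1/1355)) = -4190799*(-996207 + 1/4065) = -4190799*(-4049581454/4065) = 5656993969280582/1355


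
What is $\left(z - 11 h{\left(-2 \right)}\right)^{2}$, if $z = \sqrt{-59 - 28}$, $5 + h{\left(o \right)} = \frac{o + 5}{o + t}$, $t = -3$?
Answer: $\frac{92689}{25} + \frac{616 i \sqrt{87}}{5} \approx 3707.6 + 1149.1 i$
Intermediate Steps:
$h{\left(o \right)} = -5 + \frac{5 + o}{-3 + o}$ ($h{\left(o \right)} = -5 + \frac{o + 5}{o - 3} = -5 + \frac{5 + o}{-3 + o}$)
$z = i \sqrt{87}$ ($z = \sqrt{-87} = i \sqrt{87} \approx 9.3274 i$)
$\left(z - 11 h{\left(-2 \right)}\right)^{2} = \left(i \sqrt{87} - 11 \frac{4 \left(5 - -2\right)}{-3 - 2}\right)^{2} = \left(i \sqrt{87} - 11 \frac{4 \left(5 + 2\right)}{-5}\right)^{2} = \left(i \sqrt{87} - 11 \cdot 4 \left(- \frac{1}{5}\right) 7\right)^{2} = \left(i \sqrt{87} - - \frac{308}{5}\right)^{2} = \left(i \sqrt{87} + \frac{308}{5}\right)^{2} = \left(\frac{308}{5} + i \sqrt{87}\right)^{2}$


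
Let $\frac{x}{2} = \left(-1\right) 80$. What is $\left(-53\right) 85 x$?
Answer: $720800$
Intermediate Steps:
$x = -160$ ($x = 2 \left(\left(-1\right) 80\right) = 2 \left(-80\right) = -160$)
$\left(-53\right) 85 x = \left(-53\right) 85 \left(-160\right) = \left(-4505\right) \left(-160\right) = 720800$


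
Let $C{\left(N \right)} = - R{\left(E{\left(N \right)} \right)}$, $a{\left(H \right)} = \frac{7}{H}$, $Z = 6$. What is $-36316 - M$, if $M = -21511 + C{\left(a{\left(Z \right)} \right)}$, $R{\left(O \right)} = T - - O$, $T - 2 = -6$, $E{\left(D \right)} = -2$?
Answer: $-14811$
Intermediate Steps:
$T = -4$ ($T = 2 - 6 = -4$)
$R{\left(O \right)} = -4 + O$ ($R{\left(O \right)} = -4 - - O = -4 + O$)
$C{\left(N \right)} = 6$ ($C{\left(N \right)} = - (-4 - 2) = \left(-1\right) \left(-6\right) = 6$)
$M = -21505$ ($M = -21511 + 6 = -21505$)
$-36316 - M = -36316 - -21505 = -36316 + 21505 = -14811$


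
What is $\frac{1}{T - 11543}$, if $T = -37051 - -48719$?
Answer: $\frac{1}{125} \approx 0.008$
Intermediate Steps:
$T = 11668$ ($T = -37051 + 48719 = 11668$)
$\frac{1}{T - 11543} = \frac{1}{11668 - 11543} = \frac{1}{125}$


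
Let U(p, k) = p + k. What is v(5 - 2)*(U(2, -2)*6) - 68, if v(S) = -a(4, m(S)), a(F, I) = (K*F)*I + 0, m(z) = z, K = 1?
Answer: -68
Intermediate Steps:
a(F, I) = F*I (a(F, I) = (1*F)*I + 0 = F*I + 0 = F*I)
v(S) = -4*S
U(p, k) = k + p
v(5 - 2)*(U(2, -2)*6) - 68 = (-4*(5 - 2))*((-2 + 2)*6) - 68 = (-4*3)*(0*6) - 68 = -12*0 - 68 = 0 - 68 = -68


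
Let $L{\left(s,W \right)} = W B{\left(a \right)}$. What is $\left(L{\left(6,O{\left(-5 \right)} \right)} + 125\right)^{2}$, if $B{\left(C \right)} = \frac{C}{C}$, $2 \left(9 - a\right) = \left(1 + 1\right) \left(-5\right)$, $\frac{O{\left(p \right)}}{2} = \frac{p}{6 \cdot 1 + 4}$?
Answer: $15376$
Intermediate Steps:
$O{\left(p \right)} = \frac{p}{5}$ ($O{\left(p \right)} = 2 \frac{p}{6 \cdot 1 + 4} = 2 \frac{p}{6 + 4} = 2 \frac{p}{10} = \frac{p}{5}$)
$a = 14$ ($a = 9 - \frac{\left(1 + 1\right) \left(-5\right)}{2} = 9 - \frac{2 \left(-5\right)}{2} = 9 - -5 = 9 + 5 = 14$)
$B{\left(C \right)} = 1$
$L{\left(s,W \right)} = W$ ($L{\left(s,W \right)} = W 1 = W$)
$\left(L{\left(6,O{\left(-5 \right)} \right)} + 125\right)^{2} = \left(\frac{1}{5} \left(-5\right) + 125\right)^{2} = \left(-1 + 125\right)^{2} = 124^{2} = 15376$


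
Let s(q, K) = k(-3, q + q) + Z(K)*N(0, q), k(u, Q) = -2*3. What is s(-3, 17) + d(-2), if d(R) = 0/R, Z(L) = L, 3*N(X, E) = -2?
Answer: -52/3 ≈ -17.333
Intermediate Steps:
k(u, Q) = -6
N(X, E) = -2/3 (N(X, E) = (1/3)*(-2) = -2/3)
s(q, K) = -6 - 2*K/3 (s(q, K) = -6 + K*(-2/3) = -6 - 2*K/3)
d(R) = 0
s(-3, 17) + d(-2) = (-6 - 2/3*17) + 0 = (-6 - 34/3) + 0 = -52/3 + 0 = -52/3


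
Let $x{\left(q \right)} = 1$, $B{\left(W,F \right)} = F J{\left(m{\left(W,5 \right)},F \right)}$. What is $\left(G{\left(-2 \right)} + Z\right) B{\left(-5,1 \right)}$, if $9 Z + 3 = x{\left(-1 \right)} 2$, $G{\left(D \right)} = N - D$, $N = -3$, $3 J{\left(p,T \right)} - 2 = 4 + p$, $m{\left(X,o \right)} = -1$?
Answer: $- \frac{50}{27} \approx -1.8519$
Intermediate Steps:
$J{\left(p,T \right)} = 2 + \frac{p}{3}$ ($J{\left(p,T \right)} = \frac{2}{3} + \frac{4 + p}{3} = \frac{2}{3} + \left(\frac{4}{3} + \frac{p}{3}\right) = 2 + \frac{p}{3}$)
$B{\left(W,F \right)} = \frac{5 F}{3}$ ($B{\left(W,F \right)} = F \left(2 + \frac{1}{3} \left(-1\right)\right) = F \left(2 - \frac{1}{3}\right) = F \frac{5}{3} = \frac{5 F}{3}$)
$G{\left(D \right)} = -3 - D$
$Z = - \frac{1}{9}$ ($Z = - \frac{1}{3} + \frac{1 \cdot 2}{9} = - \frac{1}{3} + \frac{1}{9} \cdot 2 = - \frac{1}{3} + \frac{2}{9} = - \frac{1}{9} \approx -0.11111$)
$\left(G{\left(-2 \right)} + Z\right) B{\left(-5,1 \right)} = \left(\left(-3 - -2\right) - \frac{1}{9}\right) \frac{5}{3} \cdot 1 = \left(\left(-3 + 2\right) - \frac{1}{9}\right) \frac{5}{3} = \left(-1 - \frac{1}{9}\right) \frac{5}{3} = \left(- \frac{10}{9}\right) \frac{5}{3} = - \frac{50}{27}$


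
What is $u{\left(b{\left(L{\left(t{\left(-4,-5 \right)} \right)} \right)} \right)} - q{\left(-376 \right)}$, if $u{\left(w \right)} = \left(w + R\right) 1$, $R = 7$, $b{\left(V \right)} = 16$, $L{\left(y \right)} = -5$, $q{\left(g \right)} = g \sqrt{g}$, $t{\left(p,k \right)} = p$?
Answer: $23 + 752 i \sqrt{94} \approx 23.0 + 7290.9 i$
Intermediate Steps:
$q{\left(g \right)} = g^{\frac{3}{2}}$
$u{\left(w \right)} = 7 + w$ ($u{\left(w \right)} = \left(w + 7\right) 1 = \left(7 + w\right) 1 = 7 + w$)
$u{\left(b{\left(L{\left(t{\left(-4,-5 \right)} \right)} \right)} \right)} - q{\left(-376 \right)} = \left(7 + 16\right) - \left(-376\right)^{\frac{3}{2}} = 23 - - 752 i \sqrt{94} = 23 + 752 i \sqrt{94}$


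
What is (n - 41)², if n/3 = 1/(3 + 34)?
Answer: 2292196/1369 ≈ 1674.4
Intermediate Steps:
n = 3/37 (n = 3/(3 + 34) = 3/37 ≈ 0.081081)
(n - 41)² = (3/37 - 41)² = (-1514/37)² = 2292196/1369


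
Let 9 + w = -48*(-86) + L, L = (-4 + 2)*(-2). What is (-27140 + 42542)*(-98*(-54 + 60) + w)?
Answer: 54446070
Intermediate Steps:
L = 4 (L = -2*(-2) = 4)
w = 4123 (w = -9 + (-48*(-86) + 4) = -9 + (4128 + 4) = -9 + 4132 = 4123)
(-27140 + 42542)*(-98*(-54 + 60) + w) = (-27140 + 42542)*(-98*(-54 + 60) + 4123) = 15402*(-98*6 + 4123) = 15402*(-588 + 4123) = 15402*3535 = 54446070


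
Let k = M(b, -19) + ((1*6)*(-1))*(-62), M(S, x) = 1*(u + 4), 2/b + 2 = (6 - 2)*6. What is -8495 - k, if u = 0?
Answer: -8871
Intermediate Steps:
b = 1/11 (b = 2/(-2 + (6 - 2)*6) = 2/(-2 + 4*6) = 2/(-2 + 24) = 2/22 = 2*(1/22) = 1/11 ≈ 0.090909)
M(S, x) = 4 (M(S, x) = 1*(0 + 4) = 1*4 = 4)
k = 376 (k = 4 + ((1*6)*(-1))*(-62) = 4 + (6*(-1))*(-62) = 4 - 6*(-62) = 4 + 372 = 376)
-8495 - k = -8495 - 1*376 = -8495 - 376 = -8871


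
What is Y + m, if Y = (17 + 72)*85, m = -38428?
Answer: -30863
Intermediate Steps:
Y = 7565 (Y = 89*85 = 7565)
Y + m = 7565 - 38428 = -30863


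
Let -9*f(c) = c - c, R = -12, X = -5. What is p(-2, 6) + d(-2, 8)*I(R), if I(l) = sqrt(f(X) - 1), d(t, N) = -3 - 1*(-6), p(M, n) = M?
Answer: -2 + 3*I ≈ -2.0 + 3.0*I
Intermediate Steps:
d(t, N) = 3 (d(t, N) = -3 + 6 = 3)
f(c) = 0 (f(c) = -(c - c)/9 = -1/9*0 = 0)
I(l) = I (I(l) = sqrt(0 - 1) = sqrt(-1) = I)
p(-2, 6) + d(-2, 8)*I(R) = -2 + 3*I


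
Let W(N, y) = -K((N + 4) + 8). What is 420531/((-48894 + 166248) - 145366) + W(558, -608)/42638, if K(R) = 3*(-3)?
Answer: -8965174335/597187828 ≈ -15.012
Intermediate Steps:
K(R) = -9
W(N, y) = 9 (W(N, y) = -1*(-9) = 9)
420531/((-48894 + 166248) - 145366) + W(558, -608)/42638 = 420531/((-48894 + 166248) - 145366) + 9/42638 = 420531/(117354 - 145366) + 9*(1/42638) = 420531/(-28012) + 9/42638 = 420531*(-1/28012) + 9/42638 = -420531/28012 + 9/42638 = -8965174335/597187828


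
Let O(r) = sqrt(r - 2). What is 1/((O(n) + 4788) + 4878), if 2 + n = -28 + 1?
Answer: 9666/93431587 - I*sqrt(31)/93431587 ≈ 0.00010346 - 5.9592e-8*I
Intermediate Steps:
n = -29 (n = -2 + (-28 + 1) = -2 - 27 = -29)
O(r) = sqrt(-2 + r)
1/((O(n) + 4788) + 4878) = 1/((sqrt(-2 - 29) + 4788) + 4878) = 1/((sqrt(-31) + 4788) + 4878) = 1/((I*sqrt(31) + 4788) + 4878) = 1/((4788 + I*sqrt(31)) + 4878) = 1/(9666 + I*sqrt(31))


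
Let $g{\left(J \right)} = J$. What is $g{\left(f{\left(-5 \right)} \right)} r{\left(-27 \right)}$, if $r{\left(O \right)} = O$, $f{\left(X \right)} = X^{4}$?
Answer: $-16875$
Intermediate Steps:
$g{\left(f{\left(-5 \right)} \right)} r{\left(-27 \right)} = \left(-5\right)^{4} \left(-27\right) = 625 \left(-27\right) = -16875$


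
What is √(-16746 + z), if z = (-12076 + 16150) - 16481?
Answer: I*√29153 ≈ 170.74*I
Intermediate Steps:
z = -12407 (z = 4074 - 16481 = -12407)
√(-16746 + z) = √(-16746 - 12407) = √(-29153) = I*√29153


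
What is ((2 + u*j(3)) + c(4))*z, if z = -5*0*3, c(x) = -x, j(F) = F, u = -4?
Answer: 0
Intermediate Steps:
z = 0 (z = 0*3 = 0)
((2 + u*j(3)) + c(4))*z = ((2 - 4*3) - 1*4)*0 = ((2 - 12) - 4)*0 = (-10 - 4)*0 = -14*0 = 0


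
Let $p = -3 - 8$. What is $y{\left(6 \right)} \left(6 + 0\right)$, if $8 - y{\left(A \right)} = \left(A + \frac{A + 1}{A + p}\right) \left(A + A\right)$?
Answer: $- \frac{1416}{5} \approx -283.2$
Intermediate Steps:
$p = -11$ ($p = -3 - 8 = -11$)
$y{\left(A \right)} = 8 - 2 A \left(A + \frac{1 + A}{-11 + A}\right)$ ($y{\left(A \right)} = 8 - \left(A + \frac{A + 1}{A - 11}\right) \left(A + A\right) = 8 - \left(A + \frac{1 + A}{-11 + A}\right) 2 A = 8 - 2 A \left(A + \frac{1 + A}{-11 + A}\right)$)
$y{\left(6 \right)} \left(6 + 0\right) = \frac{2 \left(-44 - 6^{3} + 3 \cdot 6 + 10 \cdot 6^{2}\right)}{-11 + 6} \left(6 + 0\right) = \frac{2 \left(-44 - 216 + 18 + 10 \cdot 36\right)}{-5} \cdot 6 = 2 \left(- \frac{1}{5}\right) \left(-44 - 216 + 18 + 360\right) 6 = 2 \left(- \frac{1}{5}\right) 118 \cdot 6 = \left(- \frac{236}{5}\right) 6 = - \frac{1416}{5}$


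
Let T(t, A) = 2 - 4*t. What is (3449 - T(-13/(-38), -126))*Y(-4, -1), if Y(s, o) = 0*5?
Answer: 0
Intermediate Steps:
Y(s, o) = 0
(3449 - T(-13/(-38), -126))*Y(-4, -1) = (3449 - (2 - (-4)*13/(-38)))*0 = (3449 - (2 - (-4)*13*(-1/38)))*0 = (3449 - (2 - (-4)*(-13)/38))*0 = (3449 - (2 - 4*13/38))*0 = (3449 - (2 - 26/19))*0 = (3449 - 1*12/19)*0 = (3449 - 12/19)*0 = (65519/19)*0 = 0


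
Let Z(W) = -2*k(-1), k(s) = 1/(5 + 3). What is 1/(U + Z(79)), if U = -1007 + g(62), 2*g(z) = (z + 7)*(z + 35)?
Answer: 4/9357 ≈ 0.00042749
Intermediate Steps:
k(s) = 1/8
g(z) = (7 + z)*(35 + z)/2 (g(z) = ((z + 7)*(z + 35))/2 = ((7 + z)*(35 + z))/2 = (7 + z)*(35 + z)/2)
U = 4679/2 (U = -1007 + (245/2 + (1/2)*62**2 + 21*62) = -1007 + (245/2 + (1/2)*3844 + 1302) = -1007 + (245/2 + 1922 + 1302) = -1007 + 6693/2 = 4679/2 ≈ 2339.5)
Z(W) = -1/4 (Z(W) = -2*1/8 = -1/4)
1/(U + Z(79)) = 1/(4679/2 - 1/4) = 1/(9357/4) = 4/9357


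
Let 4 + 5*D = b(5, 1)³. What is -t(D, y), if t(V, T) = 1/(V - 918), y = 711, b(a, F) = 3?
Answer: 5/4567 ≈ 0.0010948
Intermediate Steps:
D = 23/5 (D = -⅘ + (⅕)*3³ = -⅘ + (⅕)*27 = -⅘ + 27/5 = 23/5 ≈ 4.6000)
t(V, T) = 1/(-918 + V)
-t(D, y) = -1/(-918 + 23/5) = -1/(-4567/5) = -1*(-5/4567) = 5/4567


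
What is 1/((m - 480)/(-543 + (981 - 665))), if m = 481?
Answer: -227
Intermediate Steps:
1/((m - 480)/(-543 + (981 - 665))) = 1/((481 - 480)/(-543 + (981 - 665))) = 1/(1/(-543 + 316)) = 1/(1/(-227)) = 1/(1*(-1/227)) = 1/(-1/227) = -227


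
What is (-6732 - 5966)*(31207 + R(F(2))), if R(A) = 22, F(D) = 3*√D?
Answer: -396545842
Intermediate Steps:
(-6732 - 5966)*(31207 + R(F(2))) = (-6732 - 5966)*(31207 + 22) = -12698*31229 = -396545842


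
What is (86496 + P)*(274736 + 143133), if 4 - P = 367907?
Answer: -117591261683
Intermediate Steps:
P = -367903 (P = 4 - 1*367907 = 4 - 367907 = -367903)
(86496 + P)*(274736 + 143133) = (86496 - 367903)*(274736 + 143133) = -281407*417869 = -117591261683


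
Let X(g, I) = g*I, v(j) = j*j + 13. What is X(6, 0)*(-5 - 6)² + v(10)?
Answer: 113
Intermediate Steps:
v(j) = 13 + j² (v(j) = j² + 13 = 13 + j²)
X(g, I) = I*g
X(6, 0)*(-5 - 6)² + v(10) = (0*6)*(-5 - 6)² + (13 + 10²) = 0*(-11)² + (13 + 100) = 0*121 + 113 = 0 + 113 = 113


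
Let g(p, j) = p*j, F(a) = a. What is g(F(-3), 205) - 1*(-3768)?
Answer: 3153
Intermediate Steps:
g(p, j) = j*p
g(F(-3), 205) - 1*(-3768) = 205*(-3) - 1*(-3768) = -615 + 3768 = 3153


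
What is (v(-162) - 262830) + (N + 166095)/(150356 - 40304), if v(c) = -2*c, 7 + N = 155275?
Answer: -3209887661/12228 ≈ -2.6250e+5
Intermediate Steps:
N = 155268 (N = -7 + 155275 = 155268)
(v(-162) - 262830) + (N + 166095)/(150356 - 40304) = (-2*(-162) - 262830) + (155268 + 166095)/(150356 - 40304) = (324 - 262830) + 321363/110052 = -262506 + 321363*(1/110052) = -262506 + 35707/12228 = -3209887661/12228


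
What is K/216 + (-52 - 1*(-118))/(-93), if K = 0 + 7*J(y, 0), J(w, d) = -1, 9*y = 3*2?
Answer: -4969/6696 ≈ -0.74208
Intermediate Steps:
y = ⅔ (y = (3*2)/9 = (⅑)*6 = ⅔ ≈ 0.66667)
K = -7 (K = 0 + 7*(-1) = 0 - 7 = -7)
K/216 + (-52 - 1*(-118))/(-93) = -7/216 + (-52 - 1*(-118))/(-93) = -7*1/216 + (-52 + 118)*(-1/93) = -7/216 + 66*(-1/93) = -7/216 - 22/31 = -4969/6696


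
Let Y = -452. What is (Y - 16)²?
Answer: 219024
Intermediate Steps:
(Y - 16)² = (-452 - 16)² = (-468)² = 219024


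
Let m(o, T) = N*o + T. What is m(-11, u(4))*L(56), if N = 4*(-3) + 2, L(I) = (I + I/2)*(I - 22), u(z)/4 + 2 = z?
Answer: 337008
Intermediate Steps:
u(z) = -8 + 4*z
L(I) = 3*I*(-22 + I)/2 (L(I) = (I + I*(½))*(-22 + I) = (I + I/2)*(-22 + I) = (3*I/2)*(-22 + I) = 3*I*(-22 + I)/2)
N = -10 (N = -12 + 2 = -10)
m(o, T) = T - 10*o (m(o, T) = -10*o + T = T - 10*o)
m(-11, u(4))*L(56) = ((-8 + 4*4) - 10*(-11))*((3/2)*56*(-22 + 56)) = ((-8 + 16) + 110)*((3/2)*56*34) = (8 + 110)*2856 = 118*2856 = 337008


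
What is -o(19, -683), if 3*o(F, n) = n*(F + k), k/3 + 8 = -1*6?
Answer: -15709/3 ≈ -5236.3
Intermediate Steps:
k = -42 (k = -24 + 3*(-1*6) = -24 + 3*(-6) = -24 - 18 = -42)
o(F, n) = n*(-42 + F)/3 (o(F, n) = (n*(F - 42))/3 = (n*(-42 + F))/3 = n*(-42 + F)/3)
-o(19, -683) = -(-683)*(-42 + 19)/3 = -(-683)*(-23)/3 = -1*15709/3 = -15709/3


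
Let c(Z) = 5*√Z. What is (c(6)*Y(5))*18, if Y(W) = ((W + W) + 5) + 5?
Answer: 1800*√6 ≈ 4409.1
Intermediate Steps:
Y(W) = 10 + 2*W (Y(W) = (2*W + 5) + 5 = (5 + 2*W) + 5 = 10 + 2*W)
(c(6)*Y(5))*18 = ((5*√6)*(10 + 2*5))*18 = ((5*√6)*(10 + 10))*18 = ((5*√6)*20)*18 = (100*√6)*18 = 1800*√6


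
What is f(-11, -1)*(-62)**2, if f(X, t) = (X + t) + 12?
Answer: 0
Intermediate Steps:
f(X, t) = 12 + X + t
f(-11, -1)*(-62)**2 = (12 - 11 - 1)*(-62)**2 = 0*3844 = 0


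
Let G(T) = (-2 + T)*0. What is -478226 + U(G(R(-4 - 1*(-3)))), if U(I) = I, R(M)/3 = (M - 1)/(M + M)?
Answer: -478226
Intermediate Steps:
R(M) = 3*(-1 + M)/(2*M) (R(M) = 3*((M - 1)/(M + M)) = 3*((-1 + M)/((2*M))) = 3*((-1 + M)*(1/(2*M))) = 3*((-1 + M)/(2*M)) = 3*(-1 + M)/(2*M))
G(T) = 0
-478226 + U(G(R(-4 - 1*(-3)))) = -478226 + 0 = -478226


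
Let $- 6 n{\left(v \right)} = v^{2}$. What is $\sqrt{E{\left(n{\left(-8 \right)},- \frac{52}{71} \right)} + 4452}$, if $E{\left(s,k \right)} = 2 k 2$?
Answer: $\frac{2 \sqrt{5606941}}{71} \approx 66.701$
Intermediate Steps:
$n{\left(v \right)} = - \frac{v^{2}}{6}$
$E{\left(s,k \right)} = 4 k$
$\sqrt{E{\left(n{\left(-8 \right)},- \frac{52}{71} \right)} + 4452} = \sqrt{4 \left(- \frac{52}{71}\right) + 4452} = \sqrt{- \frac{208}{71} + 4452} = \sqrt{\frac{315884}{71}} = \frac{2 \sqrt{5606941}}{71}$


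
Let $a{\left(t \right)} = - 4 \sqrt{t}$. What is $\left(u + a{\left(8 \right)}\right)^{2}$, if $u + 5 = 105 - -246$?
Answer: $119844 - 5536 \sqrt{2} \approx 1.1201 \cdot 10^{5}$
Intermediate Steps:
$u = 346$ ($u = -5 + \left(105 - -246\right) = -5 + \left(105 + 246\right) = -5 + 351 = 346$)
$\left(u + a{\left(8 \right)}\right)^{2} = \left(346 - 4 \sqrt{8}\right)^{2} = \left(346 - 4 \cdot 2 \sqrt{2}\right)^{2} = \left(346 - 8 \sqrt{2}\right)^{2}$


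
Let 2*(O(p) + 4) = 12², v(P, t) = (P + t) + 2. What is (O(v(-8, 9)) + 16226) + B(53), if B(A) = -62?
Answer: 16232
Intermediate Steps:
v(P, t) = 2 + P + t
O(p) = 68 (O(p) = -4 + (½)*12² = -4 + (½)*144 = -4 + 72 = 68)
(O(v(-8, 9)) + 16226) + B(53) = (68 + 16226) - 62 = 16294 - 62 = 16232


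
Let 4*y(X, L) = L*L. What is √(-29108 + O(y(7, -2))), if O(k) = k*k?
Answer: I*√29107 ≈ 170.61*I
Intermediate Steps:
y(X, L) = L²/4 (y(X, L) = (L*L)/4 = L²/4)
O(k) = k²
√(-29108 + O(y(7, -2))) = √(-29108 + ((¼)*(-2)²)²) = √(-29108 + ((¼)*4)²) = √(-29108 + 1²) = √(-29108 + 1) = √(-29107) = I*√29107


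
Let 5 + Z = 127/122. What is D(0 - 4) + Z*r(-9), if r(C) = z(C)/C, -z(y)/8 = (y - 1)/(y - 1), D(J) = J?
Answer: -1376/183 ≈ -7.5191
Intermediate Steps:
z(y) = -8 (z(y) = -8*(y - 1)/(y - 1) = -8*(-1 + y)/(-1 + y) = -8*1 = -8)
r(C) = -8/C
Z = -483/122 (Z = -5 + 127/122 = -483/122 ≈ -3.9590)
D(0 - 4) + Z*r(-9) = (0 - 4) - (-1932)/(61*(-9)) = -4 - (-1932)*(-1)/(61*9) = -4 - 483/122*8/9 = -4 - 644/183 = -1376/183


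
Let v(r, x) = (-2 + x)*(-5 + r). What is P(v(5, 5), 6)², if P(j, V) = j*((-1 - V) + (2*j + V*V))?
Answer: 0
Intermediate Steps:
v(r, x) = (-5 + r)*(-2 + x)
P(j, V) = j*(-1 + V² - V + 2*j) (P(j, V) = j*((-1 - V) + (2*j + V²)) = j*((-1 - V) + (V² + 2*j)) = j*(-1 + V² - V + 2*j))
P(v(5, 5), 6)² = ((10 - 5*5 - 2*5 + 5*5)*(-1 + 6² - 1*6 + 2*(10 - 5*5 - 2*5 + 5*5)))² = ((10 - 25 - 10 + 25)*(-1 + 36 - 6 + 2*(10 - 25 - 10 + 25)))² = (0*(-1 + 36 - 6 + 2*0))² = (0*(-1 + 36 - 6 + 0))² = (0*29)² = 0² = 0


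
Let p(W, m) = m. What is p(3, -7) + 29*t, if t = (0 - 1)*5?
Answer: -152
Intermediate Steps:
t = -5 (t = -1*5 = -5)
p(3, -7) + 29*t = -7 + 29*(-5) = -7 - 145 = -152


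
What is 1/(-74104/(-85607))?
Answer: 85607/74104 ≈ 1.1552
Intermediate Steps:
1/(-74104/(-85607)) = 1/(-74104*(-1/85607)) = 1/(74104/85607) = 85607/74104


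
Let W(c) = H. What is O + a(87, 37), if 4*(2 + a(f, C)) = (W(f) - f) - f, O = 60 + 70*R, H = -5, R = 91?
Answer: 25533/4 ≈ 6383.3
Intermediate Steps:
W(c) = -5
O = 6430 (O = 60 + 70*91 = 60 + 6370 = 6430)
a(f, C) = -13/4 - f/2 (a(f, C) = -2 + ((-5 - f) - f)/4 = -2 + (-5 - 2*f)/4 = -2 + (-5/4 - f/2) = -13/4 - f/2)
O + a(87, 37) = 6430 + (-13/4 - ½*87) = 6430 + (-13/4 - 87/2) = 6430 - 187/4 = 25533/4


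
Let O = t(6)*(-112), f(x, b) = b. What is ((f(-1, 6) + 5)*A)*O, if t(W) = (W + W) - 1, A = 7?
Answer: -94864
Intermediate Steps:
t(W) = -1 + 2*W (t(W) = 2*W - 1 = -1 + 2*W)
O = -1232 (O = (-1 + 2*6)*(-112) = (-1 + 12)*(-112) = 11*(-112) = -1232)
((f(-1, 6) + 5)*A)*O = ((6 + 5)*7)*(-1232) = (11*7)*(-1232) = 77*(-1232) = -94864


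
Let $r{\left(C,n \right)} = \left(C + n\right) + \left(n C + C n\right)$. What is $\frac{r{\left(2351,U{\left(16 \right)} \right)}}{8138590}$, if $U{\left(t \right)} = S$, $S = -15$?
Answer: $- \frac{34097}{4069295} \approx -0.0083791$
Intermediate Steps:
$U{\left(t \right)} = -15$
$r{\left(C,n \right)} = C + n + 2 C n$ ($r{\left(C,n \right)} = \left(C + n\right) + \left(C n + C n\right) = \left(C + n\right) + 2 C n = C + n + 2 C n$)
$\frac{r{\left(2351,U{\left(16 \right)} \right)}}{8138590} = \frac{2351 - 15 + 2 \cdot 2351 \left(-15\right)}{8138590} = \left(2351 - 15 - 70530\right) \frac{1}{8138590} = \left(-68194\right) \frac{1}{8138590} = - \frac{34097}{4069295}$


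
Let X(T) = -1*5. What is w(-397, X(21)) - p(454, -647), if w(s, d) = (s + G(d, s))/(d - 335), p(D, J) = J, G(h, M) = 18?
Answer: 220359/340 ≈ 648.11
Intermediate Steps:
X(T) = -5
w(s, d) = (18 + s)/(-335 + d) (w(s, d) = (s + 18)/(d - 335) = (18 + s)/(-335 + d))
w(-397, X(21)) - p(454, -647) = (18 - 397)/(-335 - 5) - 1*(-647) = -379/(-340) + 647 = -1/340*(-379) + 647 = 379/340 + 647 = 220359/340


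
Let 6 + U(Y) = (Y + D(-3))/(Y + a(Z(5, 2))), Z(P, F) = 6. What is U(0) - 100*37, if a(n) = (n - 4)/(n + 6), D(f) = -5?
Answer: -3736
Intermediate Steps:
a(n) = (-4 + n)/(6 + n)
U(Y) = -6 + (-5 + Y)/(⅙ + Y) (U(Y) = -6 + (Y - 5)/(Y + (-4 + 6)/(6 + 6)) = -6 + (-5 + Y)/(Y + 2/12) = -6 + (-5 + Y)/(Y + (1/12)*2) = -6 + (-5 + Y)/(Y + ⅙) = -6 + (-5 + Y)/(⅙ + Y))
U(0) - 100*37 = 6*(-6 - 5*0)/(1 + 6*0) - 100*37 = 6*(-6 + 0)/(1 + 0) - 3700 = 6*(-6)/1 - 3700 = 6*1*(-6) - 3700 = -36 - 3700 = -3736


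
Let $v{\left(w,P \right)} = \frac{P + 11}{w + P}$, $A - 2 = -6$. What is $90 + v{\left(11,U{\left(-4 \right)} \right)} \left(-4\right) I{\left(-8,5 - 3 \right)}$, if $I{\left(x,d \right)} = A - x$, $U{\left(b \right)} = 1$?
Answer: $74$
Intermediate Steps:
$A = -4$ ($A = 2 - 6 = -4$)
$v{\left(w,P \right)} = \frac{11 + P}{P + w}$
$I{\left(x,d \right)} = -4 - x$
$90 + v{\left(11,U{\left(-4 \right)} \right)} \left(-4\right) I{\left(-8,5 - 3 \right)} = 90 + \frac{11 + 1}{1 + 11} \left(-4\right) \left(-4 - -8\right) = 90 + \frac{1}{12} \cdot 12 \left(-4\right) \left(-4 + 8\right) = 90 + \frac{1}{12} \cdot 12 \left(-4\right) 4 = 90 + 1 \left(-4\right) 4 = 90 - 16 = 74$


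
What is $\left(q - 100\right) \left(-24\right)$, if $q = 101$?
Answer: $-24$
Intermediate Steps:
$\left(q - 100\right) \left(-24\right) = \left(101 - 100\right) \left(-24\right) = 1 \left(-24\right) = -24$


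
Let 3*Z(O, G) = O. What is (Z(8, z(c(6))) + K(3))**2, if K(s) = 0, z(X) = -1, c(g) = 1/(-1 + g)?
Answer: 64/9 ≈ 7.1111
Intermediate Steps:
Z(O, G) = O/3
(Z(8, z(c(6))) + K(3))**2 = ((1/3)*8 + 0)**2 = (8/3 + 0)**2 = (8/3)**2 = 64/9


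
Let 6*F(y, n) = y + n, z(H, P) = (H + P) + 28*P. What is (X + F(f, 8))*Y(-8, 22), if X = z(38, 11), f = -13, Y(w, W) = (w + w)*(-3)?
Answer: 17096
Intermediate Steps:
Y(w, W) = -6*w (Y(w, W) = (2*w)*(-3) = -6*w)
z(H, P) = H + 29*P
F(y, n) = n/6 + y/6 (F(y, n) = (y + n)/6 = (n + y)/6 = n/6 + y/6)
X = 357 (X = 38 + 29*11 = 38 + 319 = 357)
(X + F(f, 8))*Y(-8, 22) = (357 + ((1/6)*8 + (1/6)*(-13)))*(-6*(-8)) = (357 + (4/3 - 13/6))*48 = (357 - 5/6)*48 = (2137/6)*48 = 17096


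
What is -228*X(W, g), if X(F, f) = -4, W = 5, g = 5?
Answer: 912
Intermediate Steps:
-228*X(W, g) = -228*(-4) = 912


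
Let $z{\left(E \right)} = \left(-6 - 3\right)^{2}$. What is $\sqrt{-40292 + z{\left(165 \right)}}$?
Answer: $i \sqrt{40211} \approx 200.53 i$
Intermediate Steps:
$z{\left(E \right)} = 81$ ($z{\left(E \right)} = \left(-9\right)^{2} = 81$)
$\sqrt{-40292 + z{\left(165 \right)}} = \sqrt{-40292 + 81} = \sqrt{-40211} = i \sqrt{40211}$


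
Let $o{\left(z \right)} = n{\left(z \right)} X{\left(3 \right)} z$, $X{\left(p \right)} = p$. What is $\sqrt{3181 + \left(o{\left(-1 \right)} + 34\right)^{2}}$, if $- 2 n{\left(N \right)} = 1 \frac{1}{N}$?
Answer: $\frac{\sqrt{16949}}{2} \approx 65.094$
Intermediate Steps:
$n{\left(N \right)} = - \frac{1}{2 N}$ ($n{\left(N \right)} = - \frac{1 \frac{1}{N}}{2} = - \frac{1}{2 N}$)
$o{\left(z \right)} = - \frac{3}{2}$ ($o{\left(z \right)} = - \frac{1}{2 z} 3 z = - \frac{3}{2 z} z = - \frac{3}{2}$)
$\sqrt{3181 + \left(o{\left(-1 \right)} + 34\right)^{2}} = \sqrt{3181 + \left(- \frac{3}{2} + 34\right)^{2}} = \sqrt{3181 + \left(\frac{65}{2}\right)^{2}} = \sqrt{3181 + \frac{4225}{4}} = \sqrt{\frac{16949}{4}} = \frac{\sqrt{16949}}{2}$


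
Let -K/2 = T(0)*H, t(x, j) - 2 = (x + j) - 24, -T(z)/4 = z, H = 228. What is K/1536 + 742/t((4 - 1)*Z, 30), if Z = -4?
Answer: -371/2 ≈ -185.50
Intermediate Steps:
T(z) = -4*z
t(x, j) = -22 + j + x (t(x, j) = 2 + ((x + j) - 24) = 2 + ((j + x) - 24) = 2 + (-24 + j + x) = -22 + j + x)
K = 0 (K = -2*(-4*0)*228 = -0*228 = -2*0 = 0)
K/1536 + 742/t((4 - 1)*Z, 30) = 0/1536 + 742/(-22 + 30 + (4 - 1)*(-4)) = 0*(1/1536) + 742/(-22 + 30 + 3*(-4)) = 0 + 742/(-22 + 30 - 12) = 0 + 742/(-4) = 0 + 742*(-¼) = 0 - 371/2 = -371/2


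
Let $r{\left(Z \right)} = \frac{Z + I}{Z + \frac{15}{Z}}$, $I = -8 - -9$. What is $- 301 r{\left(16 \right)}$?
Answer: $- \frac{81872}{271} \approx -302.11$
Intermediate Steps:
$I = 1$ ($I = -8 + 9 = 1$)
$r{\left(Z \right)} = \frac{1 + Z}{Z + \frac{15}{Z}}$ ($r{\left(Z \right)} = \frac{Z + 1}{Z + \frac{15}{Z}} = \frac{1 + Z}{Z + \frac{15}{Z}}$)
$- 301 r{\left(16 \right)} = - 301 \frac{16 \left(1 + 16\right)}{15 + 16^{2}} = - 301 \cdot 16 \frac{1}{15 + 256} \cdot 17 = - 301 \cdot 16 \cdot \frac{1}{271} \cdot 17 = \left(-301\right) \frac{272}{271} = - \frac{81872}{271}$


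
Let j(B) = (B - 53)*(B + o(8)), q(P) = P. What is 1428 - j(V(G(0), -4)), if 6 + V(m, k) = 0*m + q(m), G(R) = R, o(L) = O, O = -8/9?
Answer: 9194/9 ≈ 1021.6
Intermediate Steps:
O = -8/9 (O = -8*1/9 = -8/9 ≈ -0.88889)
o(L) = -8/9
V(m, k) = -6 + m (V(m, k) = -6 + (0*m + m) = -6 + (0 + m) = -6 + m)
j(B) = (-53 + B)*(-8/9 + B) (j(B) = (B - 53)*(B - 8/9) = (-53 + B)*(-8/9 + B))
1428 - j(V(G(0), -4)) = 1428 - (424/9 + (-6 + 0)**2 - 485*(-6 + 0)/9) = 1428 - (424/9 + (-6)**2 - 485/9*(-6)) = 1428 - (424/9 + 36 + 970/3) = 1428 - 1*3658/9 = 1428 - 3658/9 = 9194/9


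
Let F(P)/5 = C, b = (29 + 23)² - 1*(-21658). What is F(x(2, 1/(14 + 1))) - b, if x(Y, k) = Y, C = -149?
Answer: -25107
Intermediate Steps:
b = 24362 (b = 52² + 21658 = 2704 + 21658 = 24362)
F(P) = -745 (F(P) = 5*(-149) = -745)
F(x(2, 1/(14 + 1))) - b = -745 - 1*24362 = -745 - 24362 = -25107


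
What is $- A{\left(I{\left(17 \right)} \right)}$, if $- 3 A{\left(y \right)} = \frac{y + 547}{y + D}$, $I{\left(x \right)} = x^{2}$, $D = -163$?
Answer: $\frac{418}{189} \approx 2.2116$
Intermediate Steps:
$A{\left(y \right)} = - \frac{547 + y}{3 \left(-163 + y\right)}$ ($A{\left(y \right)} = - \frac{\left(y + 547\right) \frac{1}{y - 163}}{3} = - \frac{\left(547 + y\right) \frac{1}{-163 + y}}{3} = - \frac{\frac{1}{-163 + y} \left(547 + y\right)}{3} = - \frac{547 + y}{3 \left(-163 + y\right)}$)
$- A{\left(I{\left(17 \right)} \right)} = - \frac{-547 - 17^{2}}{3 \left(-163 + 17^{2}\right)} = - \frac{-547 - 289}{3 \left(-163 + 289\right)} = - \frac{-547 - 289}{3 \cdot 126} = - \frac{-836}{3 \cdot 126} = \left(-1\right) \left(- \frac{418}{189}\right) = \frac{418}{189}$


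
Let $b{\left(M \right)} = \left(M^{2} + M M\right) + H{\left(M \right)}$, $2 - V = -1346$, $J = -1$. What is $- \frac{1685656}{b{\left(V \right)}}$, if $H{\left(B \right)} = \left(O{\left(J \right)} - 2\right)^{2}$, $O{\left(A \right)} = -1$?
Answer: $- \frac{1685656}{3634217} \approx -0.46383$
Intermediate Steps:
$V = 1348$ ($V = 2 - -1346 = 2 + 1346 = 1348$)
$H{\left(B \right)} = 9$ ($H{\left(B \right)} = \left(-1 - 2\right)^{2} = \left(-3\right)^{2} = 9$)
$b{\left(M \right)} = 9 + 2 M^{2}$ ($b{\left(M \right)} = \left(M^{2} + M M\right) + 9 = \left(M^{2} + M^{2}\right) + 9 = 2 M^{2} + 9 = 9 + 2 M^{2}$)
$- \frac{1685656}{b{\left(V \right)}} = - \frac{1685656}{9 + 2 \cdot 1348^{2}} = - \frac{1685656}{9 + 2 \cdot 1817104} = - \frac{1685656}{9 + 3634208} = - \frac{1685656}{3634217}$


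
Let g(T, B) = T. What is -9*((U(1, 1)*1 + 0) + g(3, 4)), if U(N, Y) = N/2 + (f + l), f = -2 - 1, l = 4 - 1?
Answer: -63/2 ≈ -31.500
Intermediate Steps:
l = 3
f = -3
U(N, Y) = N/2 (U(N, Y) = N/2 + (-3 + 3) = N/2 + 0 = N/2)
-9*((U(1, 1)*1 + 0) + g(3, 4)) = -9*((((1/2)*1)*1 + 0) + 3) = -9*(((1/2)*1 + 0) + 3) = -9*((1/2 + 0) + 3) = -9*(1/2 + 3) = -9*7/2 = -63/2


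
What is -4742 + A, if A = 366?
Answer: -4376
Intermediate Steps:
-4742 + A = -4742 + 366 = -4376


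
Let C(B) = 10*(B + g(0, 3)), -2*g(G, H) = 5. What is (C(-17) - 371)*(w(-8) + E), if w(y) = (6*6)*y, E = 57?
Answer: 130746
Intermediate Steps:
g(G, H) = -5/2 (g(G, H) = -½*5 = -5/2)
C(B) = -25 + 10*B (C(B) = 10*(B - 5/2) = 10*(-5/2 + B) = -25 + 10*B)
w(y) = 36*y
(C(-17) - 371)*(w(-8) + E) = ((-25 + 10*(-17)) - 371)*(36*(-8) + 57) = ((-25 - 170) - 371)*(-288 + 57) = (-195 - 371)*(-231) = -566*(-231) = 130746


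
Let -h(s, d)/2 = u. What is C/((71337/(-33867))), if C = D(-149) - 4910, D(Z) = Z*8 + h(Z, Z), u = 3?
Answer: 68953212/23779 ≈ 2899.8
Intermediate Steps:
h(s, d) = -6 (h(s, d) = -2*3 = -6)
D(Z) = -6 + 8*Z (D(Z) = Z*8 - 6 = 8*Z - 6 = -6 + 8*Z)
C = -6108 (C = (-6 + 8*(-149)) - 4910 = (-6 - 1192) - 4910 = -1198 - 4910 = -6108)
C/((71337/(-33867))) = -6108/(71337/(-33867)) = -6108/(71337*(-1/33867)) = -6108/(-23779/11289) = -6108*(-11289/23779) = 68953212/23779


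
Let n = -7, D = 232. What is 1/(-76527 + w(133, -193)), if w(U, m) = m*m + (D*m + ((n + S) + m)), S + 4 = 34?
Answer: -1/84224 ≈ -1.1873e-5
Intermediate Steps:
S = 30 (S = -4 + 34 = 30)
w(U, m) = 23 + m² + 233*m (w(U, m) = m*m + (232*m + ((-7 + 30) + m)) = m² + (232*m + (23 + m)) = m² + (23 + 233*m) = 23 + m² + 233*m)
1/(-76527 + w(133, -193)) = 1/(-76527 + (23 + (-193)² + 233*(-193))) = 1/(-76527 + (23 + 37249 - 44969)) = 1/(-76527 - 7697) = 1/(-84224) = -1/84224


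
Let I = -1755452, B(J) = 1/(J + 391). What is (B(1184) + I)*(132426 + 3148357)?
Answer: -9070829896011917/1575 ≈ -5.7593e+12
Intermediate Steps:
B(J) = 1/(391 + J)
(B(1184) + I)*(132426 + 3148357) = (1/(391 + 1184) - 1755452)*(132426 + 3148357) = (1/1575 - 1755452)*3280783 = -2764836899/1575*3280783 = -9070829896011917/1575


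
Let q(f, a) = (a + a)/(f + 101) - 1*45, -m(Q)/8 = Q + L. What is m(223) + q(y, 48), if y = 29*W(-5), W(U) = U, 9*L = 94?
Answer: -189559/99 ≈ -1914.7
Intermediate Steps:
L = 94/9 (L = (1/9)*94 = 94/9 ≈ 10.444)
m(Q) = -752/9 - 8*Q (m(Q) = -8*(Q + 94/9) = -8*(94/9 + Q) = -752/9 - 8*Q)
y = -145 (y = 29*(-5) = -145)
q(f, a) = -45 + 2*a/(101 + f) (q(f, a) = (2*a)/(101 + f) - 45 = 2*a/(101 + f) - 45 = -45 + 2*a/(101 + f))
m(223) + q(y, 48) = (-752/9 - 8*223) + (-4545 - 45*(-145) + 2*48)/(101 - 145) = (-752/9 - 1784) + (-4545 + 6525 + 96)/(-44) = -16808/9 - 1/44*2076 = -16808/9 - 519/11 = -189559/99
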